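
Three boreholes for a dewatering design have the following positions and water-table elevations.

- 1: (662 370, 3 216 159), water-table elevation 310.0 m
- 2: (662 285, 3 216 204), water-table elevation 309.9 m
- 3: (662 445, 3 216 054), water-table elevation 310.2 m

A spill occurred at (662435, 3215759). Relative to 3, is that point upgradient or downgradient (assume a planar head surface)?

upgradient

Taking 1 as reference: 2−1 = (-85, 45, -0.1); 3−1 = (75, -105, +0.2).
Determinant of the coordinate differences = (-85)·(-105) − 75·45 = 5550.
∂h/∂x = [(-0.1)·(-105) − (+0.2)·45] / 5550 = +0.0002703
∂h/∂y = [(-85)·(+0.2) − 75·(-0.1)] / 5550 = -0.001712
Head at (662435, 3215759) = 310.0 + (+0.0002703)·(65) + (-0.001712)·(-400) = 310.70 m.
That is higher than the 310.2 m at 3, so the point is upgradient.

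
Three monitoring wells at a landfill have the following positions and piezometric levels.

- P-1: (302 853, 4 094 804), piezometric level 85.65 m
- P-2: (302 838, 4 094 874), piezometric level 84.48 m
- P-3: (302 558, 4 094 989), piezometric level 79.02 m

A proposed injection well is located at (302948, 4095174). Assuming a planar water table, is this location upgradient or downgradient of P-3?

upgradient

Taking P-1 as reference: P-2−P-1 = (-15, 70, -1.17); P-3−P-1 = (-295, 185, -6.63).
Determinant of the coordinate differences = (-15)·185 − (-295)·70 = 17875.
∂h/∂x = [(-1.17)·185 − (-6.63)·70] / 17875 = +0.01385
∂h/∂y = [(-15)·(-6.63) − (-295)·(-1.17)] / 17875 = -0.01375
Head at (302948, 4095174) = 85.65 + (+0.01385)·(95) + (-0.01375)·(370) = 81.88 m.
That is higher than the 79.02 m at P-3, so the point is upgradient.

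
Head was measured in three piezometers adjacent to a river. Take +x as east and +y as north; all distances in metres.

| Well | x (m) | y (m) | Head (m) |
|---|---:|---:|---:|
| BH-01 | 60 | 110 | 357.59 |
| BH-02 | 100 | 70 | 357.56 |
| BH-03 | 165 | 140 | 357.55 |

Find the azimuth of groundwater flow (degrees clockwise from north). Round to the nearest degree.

With h = a·x + b·y + c and BH-01 as origin, the differences give:
  40·a + (-40)·b = -0.03
  105·a + 30·b = -0.04
Eliminate b (×30 and ×(-40), subtract): 5400·a = -2.500 → a = ∂h/∂x = -0.0004630
Back-substitute: b = ∂h/∂y = +0.0002870.
Flow direction (−∇h) has components (+0.0004630 E, -0.0002870 N).
Azimuth = atan2(E, N) = atan2(+0.0004630, -0.0002870) = 121.8° ≈ 122°.

122°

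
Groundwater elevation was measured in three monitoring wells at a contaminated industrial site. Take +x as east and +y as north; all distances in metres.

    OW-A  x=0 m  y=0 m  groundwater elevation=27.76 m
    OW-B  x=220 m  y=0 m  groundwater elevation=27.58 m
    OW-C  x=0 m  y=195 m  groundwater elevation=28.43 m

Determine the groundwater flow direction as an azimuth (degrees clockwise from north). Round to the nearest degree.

∂h/∂x = (27.58 − 27.76) / (220 − 0) = -0.0008182
∂h/∂y = (28.43 − 27.76) / (195 − 0) = +0.003436
Flow direction (−∇h) has components (+0.0008182 E, -0.003436 N).
Azimuth = atan2(E, N) = atan2(+0.0008182, -0.003436) = 166.6° ≈ 167°.

167°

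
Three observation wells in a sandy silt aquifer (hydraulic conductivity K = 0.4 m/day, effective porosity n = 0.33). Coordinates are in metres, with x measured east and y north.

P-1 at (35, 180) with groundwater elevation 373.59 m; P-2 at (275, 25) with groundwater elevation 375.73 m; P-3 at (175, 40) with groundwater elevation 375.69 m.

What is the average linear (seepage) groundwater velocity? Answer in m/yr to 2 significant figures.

Differences from P-1: to P-2 (Δx, Δy, Δh) = (240, -155, +2.14); to P-3 = (140, -140, +2.10).
Solve a·Δx + b·Δy = Δh: det = 240·(-140) − 140·(-155) = -11900.
∂h/∂x = [(+2.14)·(-140) − (+2.10)·(-155)] / -11900 = -0.002176
∂h/∂y = [240·(+2.10) − 140·(+2.14)] / -11900 = -0.01718
|∇h| = √(-0.002176² + -0.01718²) = 0.01732
Seepage velocity v = K·i/n = 0.4 × 0.01732 / 0.33 = 0.02099 m/day = 7.667 m/yr.

7.7 m/yr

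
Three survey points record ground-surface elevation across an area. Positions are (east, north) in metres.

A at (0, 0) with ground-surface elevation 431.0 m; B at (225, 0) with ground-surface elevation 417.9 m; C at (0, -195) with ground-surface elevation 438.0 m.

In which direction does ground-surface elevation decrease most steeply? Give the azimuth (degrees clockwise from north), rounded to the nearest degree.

058°

∂z/∂x = (417.9 − 431.0) / (225 − 0) = -0.05822
∂z/∂y = (438.0 − 431.0) / (-195 − 0) = -0.03590
Steepest decrease is along −∇f: components (+0.05822 E, +0.03590 N).
Azimuth = atan2(+0.05822, +0.03590) = 58.3° ≈ 058°.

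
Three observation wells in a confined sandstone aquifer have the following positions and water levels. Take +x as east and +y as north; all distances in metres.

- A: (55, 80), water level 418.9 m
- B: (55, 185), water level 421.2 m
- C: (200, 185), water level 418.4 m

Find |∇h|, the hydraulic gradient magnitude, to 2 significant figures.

0.029

Taking A as reference: B−A = (0, 105, +2.3); C−A = (145, 105, -0.5).
Determinant of the coordinate differences = 0·105 − 145·105 = -15225.
∂h/∂x = [(+2.3)·105 − (-0.5)·105] / -15225 = -0.01931
∂h/∂y = [0·(-0.5) − 145·(+2.3)] / -15225 = +0.02190
|∇h| = √(-0.01931² + 0.02190²) = 0.0292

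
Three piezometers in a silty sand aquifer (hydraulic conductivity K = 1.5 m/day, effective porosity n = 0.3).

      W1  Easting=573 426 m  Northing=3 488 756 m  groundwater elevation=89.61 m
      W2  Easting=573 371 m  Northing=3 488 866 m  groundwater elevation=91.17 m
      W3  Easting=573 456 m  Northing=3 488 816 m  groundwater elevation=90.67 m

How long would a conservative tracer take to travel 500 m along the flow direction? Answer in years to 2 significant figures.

With h = a·x + b·y + c and W1 as origin, the differences give:
  (-55)·a + 110·b = +1.56
  30·a + 60·b = +1.06
Eliminate b (×60 and ×110, subtract): -6600·a = -23.000 → a = ∂h/∂x = +0.003485
Back-substitute: b = ∂h/∂y = +0.01592.
|∇h| = √(0.003485² + 0.01592²) = 0.0163
Seepage velocity v = K·i/n = 1.5 × 0.0163 / 0.3 = 0.0815 m/day.
t = 500 / 0.0815 = 6135 days = 16.8 years.

17 years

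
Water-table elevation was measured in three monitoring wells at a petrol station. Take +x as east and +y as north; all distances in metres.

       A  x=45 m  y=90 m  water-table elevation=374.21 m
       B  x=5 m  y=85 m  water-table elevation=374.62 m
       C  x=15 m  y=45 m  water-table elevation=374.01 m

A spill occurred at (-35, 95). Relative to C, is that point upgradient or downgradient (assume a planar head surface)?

Taking A as reference: B−A = (-40, -5, +0.41); C−A = (-30, -45, -0.20).
Determinant of the coordinate differences = (-40)·(-45) − (-30)·(-5) = 1650.
∂h/∂x = [(+0.41)·(-45) − (-0.20)·(-5)] / 1650 = -0.01179
∂h/∂y = [(-40)·(-0.20) − (-30)·(+0.41)] / 1650 = +0.01230
Head at (-35, 95) = 374.21 + (-0.01179)·(-80) + (+0.01230)·(5) = 375.21 m.
That is higher than the 374.01 m at C, so the point is upgradient.

upgradient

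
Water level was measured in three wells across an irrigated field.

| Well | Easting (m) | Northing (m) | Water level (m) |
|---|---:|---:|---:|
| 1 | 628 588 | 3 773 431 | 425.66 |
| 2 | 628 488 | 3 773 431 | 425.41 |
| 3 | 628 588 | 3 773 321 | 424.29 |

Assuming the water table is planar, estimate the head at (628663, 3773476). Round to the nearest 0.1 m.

426.4 m

∂h/∂x = (425.41 − 425.66) / (628488 − 628588) = +0.002500
∂h/∂y = (424.29 − 425.66) / (3773321 − 3773431) = +0.01245
h(628663, 3773476) = 425.66 + (+0.002500)·(75) + (+0.01245)·(45) = 425.66 +0.188 +0.560 = 426.408 m.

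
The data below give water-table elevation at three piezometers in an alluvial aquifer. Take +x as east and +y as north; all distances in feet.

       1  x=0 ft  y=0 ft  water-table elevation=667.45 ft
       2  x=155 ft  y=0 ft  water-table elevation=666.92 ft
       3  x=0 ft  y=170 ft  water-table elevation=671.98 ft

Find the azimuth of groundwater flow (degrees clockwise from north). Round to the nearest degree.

173°

∂h/∂x = (666.92 − 667.45) / (155 − 0) = -0.003419
∂h/∂y = (671.98 − 667.45) / (170 − 0) = +0.02665
Flow direction (−∇h) has components (+0.003419 E, -0.02665 N).
Azimuth = atan2(E, N) = atan2(+0.003419, -0.02665) = 172.7° ≈ 173°.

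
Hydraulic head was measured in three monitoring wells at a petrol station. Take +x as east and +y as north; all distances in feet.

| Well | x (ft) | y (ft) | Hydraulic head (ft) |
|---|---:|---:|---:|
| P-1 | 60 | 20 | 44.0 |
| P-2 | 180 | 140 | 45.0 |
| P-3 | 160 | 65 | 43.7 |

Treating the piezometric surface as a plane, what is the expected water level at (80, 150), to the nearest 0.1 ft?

With h = a·x + b·y + c and P-1 as origin, the differences give:
  120·a + 120·b = +1.0
  100·a + 45·b = -0.3
Eliminate b (×45 and ×120, subtract): -6600·a = 81.00 → a = ∂h/∂x = -0.01227
Back-substitute: b = ∂h/∂y = +0.02061.
h(80, 150) = 44.0 + (-0.01227)·(20) + (+0.02061)·(130) = 44.0 -0.245 +2.679 = 46.433 ft.

46.4 ft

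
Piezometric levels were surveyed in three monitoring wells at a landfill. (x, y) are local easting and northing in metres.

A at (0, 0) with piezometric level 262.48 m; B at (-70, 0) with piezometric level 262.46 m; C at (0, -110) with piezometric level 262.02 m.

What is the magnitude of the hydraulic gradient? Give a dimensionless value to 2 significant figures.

0.0042

∂h/∂x = (262.46 − 262.48) / (-70 − 0) = +0.0002857
∂h/∂y = (262.02 − 262.48) / (-110 − 0) = +0.004182
|∇h| = √(0.0002857² + 0.004182²) = 0.004192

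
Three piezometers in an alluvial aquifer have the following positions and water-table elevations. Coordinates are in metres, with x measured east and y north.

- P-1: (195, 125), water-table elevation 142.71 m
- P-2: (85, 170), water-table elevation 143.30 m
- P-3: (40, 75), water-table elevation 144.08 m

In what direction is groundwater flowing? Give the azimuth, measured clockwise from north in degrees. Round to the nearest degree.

057°

With h = a·x + b·y + c and P-1 as origin, the differences give:
  (-110)·a + 45·b = +0.59
  (-155)·a + (-50)·b = +1.37
Eliminate b (×(-50) and ×45, subtract): 12475·a = -91.150 → a = ∂h/∂x = -0.007307
Back-substitute: b = ∂h/∂y = -0.004749.
Flow direction (−∇h) has components (+0.007307 E, +0.004749 N).
Azimuth = atan2(E, N) = atan2(+0.007307, +0.004749) = 57.0° ≈ 057°.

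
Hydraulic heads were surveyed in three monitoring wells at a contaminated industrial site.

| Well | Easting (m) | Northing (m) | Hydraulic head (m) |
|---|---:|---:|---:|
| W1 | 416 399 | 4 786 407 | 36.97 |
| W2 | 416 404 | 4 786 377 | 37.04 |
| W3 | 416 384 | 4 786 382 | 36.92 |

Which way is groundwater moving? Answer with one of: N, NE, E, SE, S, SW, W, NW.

With h = a·x + b·y + c and W1 as origin, the differences give:
  5·a + (-30)·b = +0.07
  (-15)·a + (-25)·b = -0.05
Eliminate b (×(-25) and ×(-30), subtract): -575·a = -3.250 → a = ∂h/∂x = +0.005652
Back-substitute: b = ∂h/∂y = -0.001391.
Flow = −∇h = (-0.005652 east, +0.001391 north), which points west.

W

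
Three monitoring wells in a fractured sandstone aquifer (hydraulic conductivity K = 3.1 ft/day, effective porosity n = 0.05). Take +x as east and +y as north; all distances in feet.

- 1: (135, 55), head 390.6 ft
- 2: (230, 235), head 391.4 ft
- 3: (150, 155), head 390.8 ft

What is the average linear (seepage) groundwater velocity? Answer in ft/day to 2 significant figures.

Three-point gradient (reference 1): Δ to 2 = (95, 180, +0.8), Δ to 3 = (15, 100, +0.2).
∂h/∂x = +0.006471, ∂h/∂y = +0.001029 (det = 6800).
|∇h| = √(0.006471² + 0.001029²) = 0.006552
Seepage velocity v = K·i/n = 3.1 × 0.006552 / 0.05 = 0.4062 ft/day.

0.41 ft/day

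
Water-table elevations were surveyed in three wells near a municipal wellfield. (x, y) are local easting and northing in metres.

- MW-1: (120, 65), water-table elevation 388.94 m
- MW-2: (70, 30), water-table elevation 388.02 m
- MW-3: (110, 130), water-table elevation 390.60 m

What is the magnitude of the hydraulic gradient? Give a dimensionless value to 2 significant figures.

With h = a·x + b·y + c and MW-1 as origin, the differences give:
  (-50)·a + (-35)·b = -0.92
  (-10)·a + 65·b = +1.66
Eliminate b (×65 and ×(-35), subtract): -3600·a = -1.700 → a = ∂h/∂x = +0.0004722
Back-substitute: b = ∂h/∂y = +0.02561.
|∇h| = √(0.0004722² + 0.02561²) = 0.02561

0.026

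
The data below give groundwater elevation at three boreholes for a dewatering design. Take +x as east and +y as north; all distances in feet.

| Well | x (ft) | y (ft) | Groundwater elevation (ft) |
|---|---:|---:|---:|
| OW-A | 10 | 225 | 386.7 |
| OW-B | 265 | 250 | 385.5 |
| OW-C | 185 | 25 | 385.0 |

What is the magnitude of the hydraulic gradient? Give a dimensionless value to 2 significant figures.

Differences from OW-A: to OW-B (Δx, Δy, Δh) = (255, 25, -1.2); to OW-C = (175, -200, -1.7).
Solve a·Δx + b·Δy = Δh: det = 255·(-200) − 175·25 = -55375.
∂h/∂x = [(-1.2)·(-200) − (-1.7)·25] / -55375 = -0.005102
∂h/∂y = [255·(-1.7) − 175·(-1.2)] / -55375 = +0.004036
|∇h| = √(-0.005102² + 0.004036²) = 0.006505

0.0065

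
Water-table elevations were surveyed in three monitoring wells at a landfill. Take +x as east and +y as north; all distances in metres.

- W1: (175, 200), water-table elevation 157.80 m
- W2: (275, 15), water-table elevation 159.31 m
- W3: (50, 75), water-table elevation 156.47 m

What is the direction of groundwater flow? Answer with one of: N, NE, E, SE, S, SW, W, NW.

With h = a·x + b·y + c and W1 as origin, the differences give:
  100·a + (-185)·b = +1.51
  (-125)·a + (-125)·b = -1.33
Eliminate b (×(-125) and ×(-185), subtract): -35625·a = -434.800 → a = ∂h/∂x = +0.01220
Back-substitute: b = ∂h/∂y = -0.001565.
Flow = −∇h = (-0.01220 east, +0.001565 north), which points west.

W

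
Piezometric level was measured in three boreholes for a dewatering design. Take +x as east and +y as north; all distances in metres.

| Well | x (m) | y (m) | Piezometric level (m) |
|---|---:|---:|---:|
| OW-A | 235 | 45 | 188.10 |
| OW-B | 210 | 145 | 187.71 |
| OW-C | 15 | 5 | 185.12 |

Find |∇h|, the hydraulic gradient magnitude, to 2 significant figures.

0.014

Three-point gradient (reference OW-A): Δ to OW-B = (-25, 100, -0.39), Δ to OW-C = (-220, -40, -2.98).
∂h/∂x = +0.01363, ∂h/∂y = -0.0004913 (det = 23000).
|∇h| = √(0.01363² + -0.0004913²) = 0.01364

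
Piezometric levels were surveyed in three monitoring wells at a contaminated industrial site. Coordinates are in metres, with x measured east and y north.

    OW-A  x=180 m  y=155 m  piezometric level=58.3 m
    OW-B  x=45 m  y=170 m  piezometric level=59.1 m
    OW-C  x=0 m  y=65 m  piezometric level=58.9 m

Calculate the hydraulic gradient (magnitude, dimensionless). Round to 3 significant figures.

0.00691

Three-point gradient (reference OW-A): Δ to OW-B = (-135, 15, +0.8), Δ to OW-C = (-180, -90, +0.6).
∂h/∂x = -0.005455, ∂h/∂y = +0.004242 (det = 14850).
|∇h| = √(-0.005455² + 0.004242²) = 0.00691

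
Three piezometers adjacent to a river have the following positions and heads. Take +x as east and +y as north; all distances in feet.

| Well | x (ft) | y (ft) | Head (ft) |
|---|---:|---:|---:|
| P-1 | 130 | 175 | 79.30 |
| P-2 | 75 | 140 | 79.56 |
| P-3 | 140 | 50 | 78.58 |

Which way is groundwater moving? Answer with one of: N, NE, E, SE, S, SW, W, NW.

Three-point gradient (reference P-1): Δ to P-2 = (-55, -35, +0.26), Δ to P-3 = (10, -125, -0.72).
∂h/∂x = -0.007986, ∂h/∂y = +0.005121 (det = 7225).
Flow = −∇h = (+0.007986 east, -0.005121 north), which points southeast.

SE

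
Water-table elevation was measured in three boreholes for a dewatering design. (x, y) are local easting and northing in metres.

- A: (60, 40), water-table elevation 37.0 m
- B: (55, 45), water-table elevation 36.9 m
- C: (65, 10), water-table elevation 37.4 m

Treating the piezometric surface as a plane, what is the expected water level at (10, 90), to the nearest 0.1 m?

With h = a·x + b·y + c and A as origin, the differences give:
  (-5)·a + 5·b = -0.1
  5·a + (-30)·b = +0.4
Eliminate b (×(-30) and ×5, subtract): 125·a = 1.00 → a = ∂h/∂x = +0.008000
Back-substitute: b = ∂h/∂y = -0.01200.
h(10, 90) = 37.0 + (+0.008000)·(-50) + (-0.01200)·(50) = 37.0 -0.400 -0.600 = 36.000 m.

36.0 m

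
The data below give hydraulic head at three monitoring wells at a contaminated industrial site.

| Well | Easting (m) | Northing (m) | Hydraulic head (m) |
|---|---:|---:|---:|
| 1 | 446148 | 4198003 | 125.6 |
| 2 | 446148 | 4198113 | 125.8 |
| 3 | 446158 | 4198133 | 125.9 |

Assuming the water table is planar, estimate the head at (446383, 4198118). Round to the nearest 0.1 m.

Differences from 1: to 2 (Δx, Δy, Δh) = (0, 110, +0.2); to 3 = (10, 130, +0.3).
Solve a·Δx + b·Δy = Δh: det = 0·130 − 10·110 = -1100.
∂h/∂x = [(+0.2)·130 − (+0.3)·110] / -1100 = +0.006364
∂h/∂y = [0·(+0.3) − 10·(+0.2)] / -1100 = +0.001818
h(446383, 4198118) = 125.6 + (+0.006364)·(235) + (+0.001818)·(115) = 125.6 +1.495 +0.209 = 127.305 m.

127.3 m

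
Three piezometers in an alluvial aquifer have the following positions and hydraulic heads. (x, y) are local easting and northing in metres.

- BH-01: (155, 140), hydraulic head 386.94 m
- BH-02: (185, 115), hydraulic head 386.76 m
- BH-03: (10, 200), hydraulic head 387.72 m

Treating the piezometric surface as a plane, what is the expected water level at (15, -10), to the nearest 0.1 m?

With h = a·x + b·y + c and BH-01 as origin, the differences give:
  30·a + (-25)·b = -0.18
  (-145)·a + 60·b = +0.78
Eliminate b (×60 and ×(-25), subtract): -1825·a = 8.700 → a = ∂h/∂x = -0.004767
Back-substitute: b = ∂h/∂y = +0.001479.
h(15, -10) = 386.94 + (-0.004767)·(-140) + (+0.001479)·(-150) = 386.94 +0.667 -0.222 = 387.385 m.

387.4 m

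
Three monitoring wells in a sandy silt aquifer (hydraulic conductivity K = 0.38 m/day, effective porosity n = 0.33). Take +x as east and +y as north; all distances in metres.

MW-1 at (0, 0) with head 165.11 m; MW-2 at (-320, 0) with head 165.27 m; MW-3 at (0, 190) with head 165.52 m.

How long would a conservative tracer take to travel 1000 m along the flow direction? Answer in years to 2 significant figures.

1100 years

∂h/∂x = (165.27 − 165.11) / (-320 − 0) = -0.0005000
∂h/∂y = (165.52 − 165.11) / (190 − 0) = +0.002158
|∇h| = √(-0.0005000² + 0.002158²) = 0.002215
Seepage velocity v = K·i/n = 0.38 × 0.002215 / 0.33 = 0.002551 m/day.
t = 1000 / 0.002551 = 3.92e+05 days = 1.07e+03 years.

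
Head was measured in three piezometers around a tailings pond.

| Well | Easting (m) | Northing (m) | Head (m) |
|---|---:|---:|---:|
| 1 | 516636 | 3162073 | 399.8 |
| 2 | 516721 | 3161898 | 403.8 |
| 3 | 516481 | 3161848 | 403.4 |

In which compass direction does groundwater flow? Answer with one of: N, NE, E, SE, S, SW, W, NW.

Differences from 1: to 2 (Δx, Δy, Δh) = (85, -175, +4.0); to 3 = (-155, -225, +3.6).
Determinant of the coordinate differences = 85·(-225) − (-155)·(-175) = -46250.
∂h/∂x = [(+4.0)·(-225) − (+3.6)·(-175)] / -46250 = +0.005838
∂h/∂y = [85·(+3.6) − (-155)·(+4.0)] / -46250 = -0.02002
Flow = −∇h = (-0.005838 east, +0.02002 north), which points north.

N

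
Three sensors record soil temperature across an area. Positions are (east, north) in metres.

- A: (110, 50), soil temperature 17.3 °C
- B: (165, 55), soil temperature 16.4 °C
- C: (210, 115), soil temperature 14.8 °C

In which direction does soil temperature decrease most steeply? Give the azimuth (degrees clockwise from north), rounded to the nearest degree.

With T = a·x + b·y + c and A as origin, the differences give:
  55·a + 5·b = -0.9
  100·a + 65·b = -2.5
Eliminate b (×65 and ×5, subtract): 3075·a = -46.00 → a = ∂T/∂x = -0.01496
Back-substitute: b = ∂T/∂y = -0.01545.
Steepest decrease is along −∇f: components (+0.01496 E, +0.01545 N).
Azimuth = atan2(+0.01496, +0.01545) = 44.1° ≈ 044°.

044°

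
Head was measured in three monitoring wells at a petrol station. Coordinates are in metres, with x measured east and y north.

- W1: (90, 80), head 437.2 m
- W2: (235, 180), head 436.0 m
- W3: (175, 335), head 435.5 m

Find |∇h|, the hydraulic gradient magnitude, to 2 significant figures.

0.0070

Taking W1 as reference: W2−W1 = (145, 100, -1.2); W3−W1 = (85, 255, -1.7).
Determinant of the coordinate differences = 145·255 − 85·100 = 28475.
∂h/∂x = [(-1.2)·255 − (-1.7)·100] / 28475 = -0.004776
∂h/∂y = [145·(-1.7) − 85·(-1.2)] / 28475 = -0.005075
|∇h| = √(-0.004776² + -0.005075²) = 0.006969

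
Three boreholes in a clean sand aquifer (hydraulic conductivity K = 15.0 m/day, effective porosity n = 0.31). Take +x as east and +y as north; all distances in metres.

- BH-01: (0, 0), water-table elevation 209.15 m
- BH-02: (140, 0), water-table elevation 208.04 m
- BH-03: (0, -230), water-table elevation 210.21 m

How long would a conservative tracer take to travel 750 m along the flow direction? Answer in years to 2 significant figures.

4.6 years

∂h/∂x = (208.04 − 209.15) / (140 − 0) = -0.007929
∂h/∂y = (210.21 − 209.15) / (-230 − 0) = -0.004609
|∇h| = √(-0.007929² + -0.004609²) = 0.009171
Seepage velocity v = K·i/n = 15.0 × 0.009171 / 0.31 = 0.4438 m/day.
t = 750 / 0.4438 = 1690 days = 4.63 years.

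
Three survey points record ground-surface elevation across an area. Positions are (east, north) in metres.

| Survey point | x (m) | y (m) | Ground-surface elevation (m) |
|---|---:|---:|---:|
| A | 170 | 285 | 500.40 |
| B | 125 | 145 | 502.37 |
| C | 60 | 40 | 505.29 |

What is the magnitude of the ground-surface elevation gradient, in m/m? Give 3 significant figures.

0.0462 m/m

Three-point gradient (reference A): Δ to B = (-45, -140, +1.97), Δ to C = (-110, -245, +4.89).
∂z/∂x = -0.04616, ∂z/∂y = +0.0007657 (det = -4375).
|∇f| = √(-0.04616² + 0.0007657²) = 0.04617 m/m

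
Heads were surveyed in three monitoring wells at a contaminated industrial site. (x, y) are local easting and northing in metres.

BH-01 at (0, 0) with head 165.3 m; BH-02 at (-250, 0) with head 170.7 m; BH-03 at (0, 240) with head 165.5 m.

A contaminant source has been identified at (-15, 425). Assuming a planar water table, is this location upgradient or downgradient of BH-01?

upgradient

∂h/∂x = (170.7 − 165.3) / (-250 − 0) = -0.02160
∂h/∂y = (165.5 − 165.3) / (240 − 0) = +0.0008333
Head at (-15, 425) = 165.3 + (-0.02160)·(-15) + (+0.0008333)·(425) = 165.98 m.
That is higher than the 165.3 m at BH-01, so the point is upgradient.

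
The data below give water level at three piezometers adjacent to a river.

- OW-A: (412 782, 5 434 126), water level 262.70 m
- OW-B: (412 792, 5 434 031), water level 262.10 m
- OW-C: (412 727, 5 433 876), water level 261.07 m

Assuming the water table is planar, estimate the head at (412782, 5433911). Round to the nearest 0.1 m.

261.3 m

With h = a·x + b·y + c and OW-A as origin, the differences give:
  10·a + (-95)·b = -0.60
  (-55)·a + (-250)·b = -1.63
Eliminate b (×(-250) and ×(-95), subtract): -7725·a = -4.850 → a = ∂h/∂x = +0.0006278
Back-substitute: b = ∂h/∂y = +0.006382.
h(412782, 5433911) = 262.70 + (+0.0006278)·(0) + (+0.006382)·(-215) = 262.70 +0.000 -1.372 = 261.328 m.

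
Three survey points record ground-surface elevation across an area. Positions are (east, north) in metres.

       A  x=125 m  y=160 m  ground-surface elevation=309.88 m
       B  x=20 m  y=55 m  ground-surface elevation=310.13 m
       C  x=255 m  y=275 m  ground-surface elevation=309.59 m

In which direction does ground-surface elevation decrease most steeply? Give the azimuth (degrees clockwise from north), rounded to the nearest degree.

Differences from A: to B (Δx, Δy, Δh) = (-105, -105, +0.25); to C = (130, 115, -0.29).
Determinant of the coordinate differences = (-105)·115 − 130·(-105) = 1575.
∂z/∂x = [(+0.25)·115 − (-0.29)·(-105)] / 1575 = -0.001079
∂z/∂y = [(-105)·(-0.29) − 130·(+0.25)] / 1575 = -0.001302
Steepest decrease is along −∇f: components (+0.001079 E, +0.001302 N).
Azimuth = atan2(+0.001079, +0.001302) = 39.7° ≈ 040°.

040°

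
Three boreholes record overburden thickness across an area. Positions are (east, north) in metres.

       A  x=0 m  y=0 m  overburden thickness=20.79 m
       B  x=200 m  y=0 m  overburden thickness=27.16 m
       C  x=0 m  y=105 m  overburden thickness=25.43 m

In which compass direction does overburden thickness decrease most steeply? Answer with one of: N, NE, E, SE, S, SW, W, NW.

∂d/∂x = (27.16 − 20.79) / (200 − 0) = +0.03185
∂d/∂y = (25.43 − 20.79) / (105 − 0) = +0.04419
Steepest decrease is along −∇f = (-0.03185 E, -0.04419 N) → southwest.

SW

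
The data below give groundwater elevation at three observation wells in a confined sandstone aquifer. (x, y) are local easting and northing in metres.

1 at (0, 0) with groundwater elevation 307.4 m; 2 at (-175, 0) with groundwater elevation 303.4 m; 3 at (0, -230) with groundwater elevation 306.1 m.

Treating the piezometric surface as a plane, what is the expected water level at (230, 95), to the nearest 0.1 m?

313.2 m

∂h/∂x = (303.4 − 307.4) / (-175 − 0) = +0.02286
∂h/∂y = (306.1 − 307.4) / (-230 − 0) = +0.005652
h(230, 95) = 307.4 + (+0.02286)·(230) + (+0.005652)·(95) = 307.4 +5.257 +0.537 = 313.194 m.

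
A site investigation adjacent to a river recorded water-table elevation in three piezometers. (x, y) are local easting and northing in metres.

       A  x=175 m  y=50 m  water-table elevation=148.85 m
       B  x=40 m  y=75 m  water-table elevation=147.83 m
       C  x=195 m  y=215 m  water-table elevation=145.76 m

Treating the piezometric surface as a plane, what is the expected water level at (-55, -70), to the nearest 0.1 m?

Three-point gradient (reference A): Δ to B = (-135, 25, -1.02), Δ to C = (20, 165, -3.09).
∂h/∂x = +0.003998, ∂h/∂y = -0.01921 (det = -22775).
h(-55, -70) = 148.85 + (+0.003998)·(-230) + (-0.01921)·(-120) = 148.85 -0.919 +2.305 = 150.236 m.

150.2 m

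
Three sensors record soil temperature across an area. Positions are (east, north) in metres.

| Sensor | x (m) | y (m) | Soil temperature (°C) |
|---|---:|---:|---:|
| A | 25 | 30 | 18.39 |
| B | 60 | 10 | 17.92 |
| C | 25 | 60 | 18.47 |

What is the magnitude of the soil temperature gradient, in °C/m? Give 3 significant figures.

0.0122 °C/m

With T = a·x + b·y + c and A as origin, the differences give:
  35·a + (-20)·b = -0.47
  0·a + 30·b = +0.08
Eliminate b (×30 and ×(-20), subtract): 1050·a = -12.500 → a = ∂T/∂x = -0.01190
Back-substitute: b = ∂T/∂y = +0.002667.
|∇f| = √(-0.01190² + 0.002667²) = 0.0122 °C/m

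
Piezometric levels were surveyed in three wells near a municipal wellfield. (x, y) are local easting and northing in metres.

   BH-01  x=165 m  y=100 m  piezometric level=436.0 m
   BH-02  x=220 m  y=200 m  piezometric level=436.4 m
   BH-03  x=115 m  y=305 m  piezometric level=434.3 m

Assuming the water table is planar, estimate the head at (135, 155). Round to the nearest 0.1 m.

435.3 m

Differences from BH-01: to BH-02 (Δx, Δy, Δh) = (55, 100, +0.4); to BH-03 = (-50, 205, -1.7).
Solve a·Δx + b·Δy = Δh: det = 55·205 − (-50)·100 = 16275.
∂h/∂x = [(+0.4)·205 − (-1.7)·100] / 16275 = +0.01548
∂h/∂y = [55·(-1.7) − (-50)·(+0.4)] / 16275 = -0.004516
h(135, 155) = 436.0 + (+0.01548)·(-30) + (-0.004516)·(55) = 436.0 -0.465 -0.248 = 435.287 m.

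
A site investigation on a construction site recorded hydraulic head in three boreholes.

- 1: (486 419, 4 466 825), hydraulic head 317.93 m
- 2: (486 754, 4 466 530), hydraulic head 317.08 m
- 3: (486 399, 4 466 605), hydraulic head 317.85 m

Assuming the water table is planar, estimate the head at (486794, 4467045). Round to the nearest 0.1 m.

Three-point gradient (reference 1): Δ to 2 = (335, -295, -0.85), Δ to 3 = (-20, -220, -0.08).
∂h/∂x = -0.002053, ∂h/∂y = +0.0005503 (det = -79600).
h(486794, 4467045) = 317.93 + (-0.002053)·(375) + (+0.0005503)·(220) = 317.93 -0.770 +0.121 = 317.281 m.

317.3 m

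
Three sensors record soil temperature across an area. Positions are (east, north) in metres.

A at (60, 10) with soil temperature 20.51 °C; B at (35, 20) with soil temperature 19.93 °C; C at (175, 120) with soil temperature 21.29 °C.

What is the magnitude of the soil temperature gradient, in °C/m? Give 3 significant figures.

Taking A as reference: B−A = (-25, 10, -0.58); C−A = (115, 110, +0.78).
Solve a·Δx + b·Δy = ΔT: det = (-25)·110 − 115·10 = -3900.
∂T/∂x = [(-0.58)·110 − (+0.78)·10] / -3900 = +0.01836
∂T/∂y = [(-25)·(+0.78) − 115·(-0.58)] / -3900 = -0.01210
|∇f| = √(0.01836² + -0.01210²) = 0.02199 °C/m

0.0220 °C/m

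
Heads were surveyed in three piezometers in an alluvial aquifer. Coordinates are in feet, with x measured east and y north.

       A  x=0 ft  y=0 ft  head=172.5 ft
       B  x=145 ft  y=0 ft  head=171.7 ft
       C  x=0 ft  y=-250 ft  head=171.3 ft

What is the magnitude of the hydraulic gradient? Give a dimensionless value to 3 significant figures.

0.00731

∂h/∂x = (171.7 − 172.5) / (145 − 0) = -0.005517
∂h/∂y = (171.3 − 172.5) / (-250 − 0) = +0.004800
|∇h| = √(-0.005517² + 0.004800²) = 0.007313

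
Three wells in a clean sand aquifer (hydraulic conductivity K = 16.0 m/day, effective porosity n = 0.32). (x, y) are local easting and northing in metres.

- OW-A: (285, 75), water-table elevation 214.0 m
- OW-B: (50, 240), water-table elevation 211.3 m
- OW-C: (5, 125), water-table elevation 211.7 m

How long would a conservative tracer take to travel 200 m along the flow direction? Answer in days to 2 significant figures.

With h = a·x + b·y + c and OW-A as origin, the differences give:
  (-235)·a + 165·b = -2.7
  (-280)·a + 50·b = -2.3
Eliminate b (×50 and ×165, subtract): 34450·a = 244.50 → a = ∂h/∂x = +0.007097
Back-substitute: b = ∂h/∂y = -0.006255.
|∇h| = √(0.007097² + -0.006255²) = 0.00946
Seepage velocity v = K·i/n = 16.0 × 0.00946 / 0.32 = 0.473 m/day.
t = 200 / 0.473 = 422.8 days.

420 days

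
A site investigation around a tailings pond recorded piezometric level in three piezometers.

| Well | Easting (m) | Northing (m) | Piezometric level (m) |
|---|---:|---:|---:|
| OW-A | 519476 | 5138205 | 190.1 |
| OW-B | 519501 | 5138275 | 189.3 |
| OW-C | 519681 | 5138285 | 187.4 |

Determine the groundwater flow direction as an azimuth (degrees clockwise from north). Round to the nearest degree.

Three-point gradient (reference OW-A): Δ to OW-B = (25, 70, -0.8), Δ to OW-C = (205, 80, -2.7).
∂h/∂x = -0.01012, ∂h/∂y = -0.007814 (det = -12350).
Flow direction (−∇h) has components (+0.01012 E, +0.007814 N).
Azimuth = atan2(E, N) = atan2(+0.01012, +0.007814) = 52.3° ≈ 052°.

052°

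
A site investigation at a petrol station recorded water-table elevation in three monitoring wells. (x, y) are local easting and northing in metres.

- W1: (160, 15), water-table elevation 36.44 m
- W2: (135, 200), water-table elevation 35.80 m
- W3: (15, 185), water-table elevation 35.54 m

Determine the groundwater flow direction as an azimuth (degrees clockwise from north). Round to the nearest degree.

321°

Differences from W1: to W2 (Δx, Δy, Δh) = (-25, 185, -0.64); to W3 = (-145, 170, -0.90).
Determinant of the coordinate differences = (-25)·170 − (-145)·185 = 22575.
∂h/∂x = [(-0.64)·170 − (-0.90)·185] / 22575 = +0.002556
∂h/∂y = [(-25)·(-0.90) − (-145)·(-0.64)] / 22575 = -0.003114
Flow direction (−∇h) has components (-0.002556 E, +0.003114 N).
Azimuth = atan2(E, N) = atan2(-0.002556, +0.003114) = 320.6° ≈ 321°.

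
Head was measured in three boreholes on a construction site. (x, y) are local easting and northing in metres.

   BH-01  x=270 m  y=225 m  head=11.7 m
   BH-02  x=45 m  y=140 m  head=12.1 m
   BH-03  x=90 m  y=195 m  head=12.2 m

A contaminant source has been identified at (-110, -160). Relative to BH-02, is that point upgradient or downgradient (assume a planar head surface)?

With h = a·x + b·y + c and BH-01 as origin, the differences give:
  (-225)·a + (-85)·b = +0.4
  (-180)·a + (-30)·b = +0.5
Eliminate b (×(-30) and ×(-85), subtract): -8550·a = 30.50 → a = ∂h/∂x = -0.003567
Back-substitute: b = ∂h/∂y = +0.004737.
Head at (-110, -160) = 11.7 + (-0.003567)·(-380) + (+0.004737)·(-385) = 11.23 m.
That is lower than the 12.1 m at BH-02, so the point is downgradient.

downgradient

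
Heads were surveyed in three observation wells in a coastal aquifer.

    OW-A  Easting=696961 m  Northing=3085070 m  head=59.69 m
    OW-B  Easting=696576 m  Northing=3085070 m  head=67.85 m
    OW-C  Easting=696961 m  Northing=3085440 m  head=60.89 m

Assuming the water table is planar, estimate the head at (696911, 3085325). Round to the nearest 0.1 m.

61.6 m

∂h/∂x = (67.85 − 59.69) / (696576 − 696961) = -0.02119
∂h/∂y = (60.89 − 59.69) / (3085440 − 3085070) = +0.003243
h(696911, 3085325) = 59.69 + (-0.02119)·(-50) + (+0.003243)·(255) = 59.69 +1.060 +0.827 = 61.577 m.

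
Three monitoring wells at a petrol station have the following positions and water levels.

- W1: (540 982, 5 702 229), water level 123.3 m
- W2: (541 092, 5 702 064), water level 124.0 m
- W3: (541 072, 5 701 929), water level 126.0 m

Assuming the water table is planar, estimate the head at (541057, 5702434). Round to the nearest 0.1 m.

119.7 m

With h = a·x + b·y + c and W1 as origin, the differences give:
  110·a + (-165)·b = +0.7
  90·a + (-300)·b = +2.7
Eliminate b (×(-300) and ×(-165), subtract): -18150·a = 235.50 → a = ∂h/∂x = -0.01298
Back-substitute: b = ∂h/∂y = -0.01289.
h(541057, 5702434) = 123.3 + (-0.01298)·(75) + (-0.01289)·(205) = 123.3 -0.973 -2.643 = 119.684 m.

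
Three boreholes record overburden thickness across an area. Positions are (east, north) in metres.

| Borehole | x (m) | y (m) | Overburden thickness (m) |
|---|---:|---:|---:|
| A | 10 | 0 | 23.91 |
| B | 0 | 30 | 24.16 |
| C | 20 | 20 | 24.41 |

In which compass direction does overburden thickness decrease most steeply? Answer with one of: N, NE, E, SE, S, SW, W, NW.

Three-point gradient (reference A): Δ to B = (-10, 30, +0.25), Δ to C = (10, 20, +0.50).
∂d/∂x = +0.02000, ∂d/∂y = +0.01500 (det = -500).
Steepest decrease is along −∇f = (-0.02000 E, -0.01500 N) → southwest.

SW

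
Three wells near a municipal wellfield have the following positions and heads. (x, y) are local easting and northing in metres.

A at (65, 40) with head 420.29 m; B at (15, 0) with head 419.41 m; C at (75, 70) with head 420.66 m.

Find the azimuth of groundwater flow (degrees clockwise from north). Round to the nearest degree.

Differences from A: to B (Δx, Δy, Δh) = (-50, -40, -0.88); to C = (10, 30, +0.37).
Determinant of the coordinate differences = (-50)·30 − 10·(-40) = -1100.
∂h/∂x = [(-0.88)·30 − (+0.37)·(-40)] / -1100 = +0.01055
∂h/∂y = [(-50)·(+0.37) − 10·(-0.88)] / -1100 = +0.008818
Flow direction (−∇h) has components (-0.01055 E, -0.008818 N).
Azimuth = atan2(E, N) = atan2(-0.01055, -0.008818) = 230.1° ≈ 230°.

230°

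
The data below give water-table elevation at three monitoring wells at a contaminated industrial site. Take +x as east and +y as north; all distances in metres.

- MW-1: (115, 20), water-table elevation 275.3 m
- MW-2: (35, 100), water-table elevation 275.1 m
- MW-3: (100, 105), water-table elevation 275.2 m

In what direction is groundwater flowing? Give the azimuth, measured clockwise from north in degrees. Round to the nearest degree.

299°

Three-point gradient (reference MW-1): Δ to MW-2 = (-80, 80, -0.2), Δ to MW-3 = (-15, 85, -0.1).
∂h/∂x = +0.001607, ∂h/∂y = -0.0008929 (det = -5600).
Flow direction (−∇h) has components (-0.001607 E, +0.0008929 N).
Azimuth = atan2(E, N) = atan2(-0.001607, +0.0008929) = 299.1° ≈ 299°.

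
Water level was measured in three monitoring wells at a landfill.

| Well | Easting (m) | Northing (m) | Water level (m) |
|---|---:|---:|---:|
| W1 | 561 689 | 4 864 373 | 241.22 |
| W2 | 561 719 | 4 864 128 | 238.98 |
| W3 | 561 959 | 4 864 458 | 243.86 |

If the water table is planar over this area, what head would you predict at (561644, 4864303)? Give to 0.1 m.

240.2 m

Differences from W1: to W2 (Δx, Δy, Δh) = (30, -245, -2.24); to W3 = (270, 85, +2.64).
Solve a·Δx + b·Δy = Δh: det = 30·85 − 270·(-245) = 68700.
∂h/∂x = [(-2.24)·85 − (+2.64)·(-245)] / 68700 = +0.006643
∂h/∂y = [30·(+2.64) − 270·(-2.24)] / 68700 = +0.009956
h(561644, 4864303) = 241.22 + (+0.006643)·(-45) + (+0.009956)·(-70) = 241.22 -0.299 -0.697 = 240.224 m.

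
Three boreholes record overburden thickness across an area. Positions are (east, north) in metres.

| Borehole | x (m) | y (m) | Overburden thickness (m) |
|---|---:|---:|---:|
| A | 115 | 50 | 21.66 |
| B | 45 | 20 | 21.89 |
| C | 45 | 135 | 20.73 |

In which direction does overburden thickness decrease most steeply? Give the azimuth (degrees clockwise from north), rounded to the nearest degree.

354°

With d = a·x + b·y + c and A as origin, the differences give:
  (-70)·a + (-30)·b = +0.23
  (-70)·a + 85·b = -0.93
Eliminate b (×85 and ×(-30), subtract): -8050·a = -8.350 → a = ∂d/∂x = +0.001037
Back-substitute: b = ∂d/∂y = -0.01009.
Steepest decrease is along −∇f: components (-0.001037 E, +0.01009 N).
Azimuth = atan2(-0.001037, +0.01009) = 354.1° ≈ 354°.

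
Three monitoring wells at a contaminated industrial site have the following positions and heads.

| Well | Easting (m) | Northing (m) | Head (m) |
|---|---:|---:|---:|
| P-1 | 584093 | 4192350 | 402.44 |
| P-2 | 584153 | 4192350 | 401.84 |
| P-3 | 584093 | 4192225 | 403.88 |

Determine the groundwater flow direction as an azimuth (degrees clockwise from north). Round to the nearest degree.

041°

∂h/∂x = (401.84 − 402.44) / (584153 − 584093) = -0.01000
∂h/∂y = (403.88 − 402.44) / (4192225 − 4192350) = -0.01152
Flow direction (−∇h) has components (+0.01000 E, +0.01152 N).
Azimuth = atan2(E, N) = atan2(+0.01000, +0.01152) = 41.0° ≈ 041°.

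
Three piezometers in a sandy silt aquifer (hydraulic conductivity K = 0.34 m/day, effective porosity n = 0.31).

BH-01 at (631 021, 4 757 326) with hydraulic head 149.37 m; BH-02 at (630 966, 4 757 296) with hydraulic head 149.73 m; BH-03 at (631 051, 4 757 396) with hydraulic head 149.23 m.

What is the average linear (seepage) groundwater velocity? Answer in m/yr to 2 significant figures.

2.9 m/yr

Taking BH-01 as reference: BH-02−BH-01 = (-55, -30, +0.36); BH-03−BH-01 = (30, 70, -0.14).
Determinant of the coordinate differences = (-55)·70 − 30·(-30) = -2950.
∂h/∂x = [(+0.36)·70 − (-0.14)·(-30)] / -2950 = -0.007119
∂h/∂y = [(-55)·(-0.14) − 30·(+0.36)] / -2950 = +0.001051
|∇h| = √(-0.007119² + 0.001051²) = 0.007196
Seepage velocity v = K·i/n = 0.34 × 0.007196 / 0.31 = 0.007892 m/day = 2.883 m/yr.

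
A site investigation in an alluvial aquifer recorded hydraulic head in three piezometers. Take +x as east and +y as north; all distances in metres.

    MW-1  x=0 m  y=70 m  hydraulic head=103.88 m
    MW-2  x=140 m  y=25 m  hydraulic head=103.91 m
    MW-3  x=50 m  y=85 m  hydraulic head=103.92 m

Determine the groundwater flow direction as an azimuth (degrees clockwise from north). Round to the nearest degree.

209°

With h = a·x + b·y + c and MW-1 as origin, the differences give:
  140·a + (-45)·b = +0.03
  50·a + 15·b = +0.04
Eliminate b (×15 and ×(-45), subtract): 4350·a = 2.250 → a = ∂h/∂x = +0.0005172
Back-substitute: b = ∂h/∂y = +0.0009425.
Flow direction (−∇h) has components (-0.0005172 E, -0.0009425 N).
Azimuth = atan2(E, N) = atan2(-0.0005172, -0.0009425) = 208.8° ≈ 209°.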